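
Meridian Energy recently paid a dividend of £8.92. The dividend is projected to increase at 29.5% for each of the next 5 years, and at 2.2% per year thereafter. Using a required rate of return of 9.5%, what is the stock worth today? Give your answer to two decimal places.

Two-stage DDM. Project D₁…D_5 at 0.295, terminal growth 0.022, discount at r = 0.095.
D_1 = 11.5514
D_2 = 14.9591
D_3 = 19.3720
D_4 = 25.0867
D_5 = 32.4873
Terminal value at t=5: TV = D_6/(r−g) = 33.2020/(0.095−0.022) = 454.8223
P₀ = 11.5514/(1+0.095)^1 + 14.9591/(1+0.095)^2 + 19.3720/(1+0.095)^3 + 25.0867/(1+0.095)^4 + 32.4873/(1+0.095)^5 + 454.8223/(1+0.095)^5 = 364.7822

£364.78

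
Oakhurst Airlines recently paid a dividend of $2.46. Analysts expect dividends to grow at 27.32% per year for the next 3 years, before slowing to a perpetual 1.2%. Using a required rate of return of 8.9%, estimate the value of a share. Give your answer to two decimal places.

Two-stage DDM. Project D₁…D_3 at 0.2732, terminal growth 0.012, discount at r = 0.089.
D_1 = 3.1321
D_2 = 3.9878
D_3 = 5.0772
Terminal value at t=3: TV = D_4/(r−g) = 5.1381/(0.089−0.012) = 66.7290
P₀ = 3.1321/(1+0.089)^1 + 3.9878/(1+0.089)^2 + 5.0772/(1+0.089)^3 + 66.7290/(1+0.089)^3 = 61.8392

$61.84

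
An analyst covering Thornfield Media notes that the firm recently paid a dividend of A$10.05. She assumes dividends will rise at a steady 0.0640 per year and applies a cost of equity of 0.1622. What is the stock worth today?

A$108.89

Gordon growth model: P₀ = D₁/(r − g). D₁ = 10.05 × (1 + 0.064) = 10.6932.
P₀ = 10.6932 / (0.1622 − 0.064) = 10.6932 / 0.0982 = 108.8921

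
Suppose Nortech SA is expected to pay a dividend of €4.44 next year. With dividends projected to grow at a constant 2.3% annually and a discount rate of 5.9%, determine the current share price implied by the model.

Gordon growth model: P₀ = D₁/(r − g), with D₁ = 4.44 given directly.
P₀ = 4.4400 / (0.059 − 0.023) = 4.4400 / 0.036 = 123.3333

€123.33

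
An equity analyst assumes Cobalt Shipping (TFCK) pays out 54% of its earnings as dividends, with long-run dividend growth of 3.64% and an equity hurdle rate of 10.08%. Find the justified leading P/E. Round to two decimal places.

8.39

Justified leading P/E = b/(r−g) = 0.54/(0.1008−0.0364) = 8.3851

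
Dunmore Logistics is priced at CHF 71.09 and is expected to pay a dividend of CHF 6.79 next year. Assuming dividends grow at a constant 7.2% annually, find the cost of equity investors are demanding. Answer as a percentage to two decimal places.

Rearranging the constant-growth DDM: r = D₁/P₀ + g.
r = 6.7900 / 71.09 + 0.072 = 0.09551 + 0.072 = 0.16751

16.75%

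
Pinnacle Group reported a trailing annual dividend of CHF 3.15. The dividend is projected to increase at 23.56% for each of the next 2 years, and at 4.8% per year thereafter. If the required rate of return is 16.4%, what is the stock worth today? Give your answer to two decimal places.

CHF 38.96

Two-stage DDM. Project D₁…D_2 at 0.2356, terminal growth 0.048, discount at r = 0.164.
D_1 = 3.8921
D_2 = 4.8091
Terminal value at t=2: TV = D_3/(r−g) = 5.0400/(0.164−0.048) = 43.4480
P₀ = 3.8921/(1+0.164)^1 + 4.8091/(1+0.164)^2 + 43.4480/(1+0.164)^2 = 38.9606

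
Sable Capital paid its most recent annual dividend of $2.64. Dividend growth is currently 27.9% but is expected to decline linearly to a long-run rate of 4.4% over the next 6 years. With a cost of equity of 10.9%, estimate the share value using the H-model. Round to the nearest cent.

H-model: P₀ = D₀[(1+g_L) + H(g_S−g_L)]/(r−g_L), with H = 6/2 = 3.
P₀ = 2.64 × [(1+0.044) + 3×(0.279−0.044)] / (0.109−0.044)
   = 2.64 × 1.7490 / 0.065 = 71.0363

$71.04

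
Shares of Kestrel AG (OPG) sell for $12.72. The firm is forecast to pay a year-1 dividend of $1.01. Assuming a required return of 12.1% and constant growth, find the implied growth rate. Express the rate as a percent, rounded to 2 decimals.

4.16%

From P₀ = D₁/(r − g), the implied growth is g = r − D₁/P₀.
g = 0.121 − 1.01/12.72 = 0.121 − 0.07940 = 0.04160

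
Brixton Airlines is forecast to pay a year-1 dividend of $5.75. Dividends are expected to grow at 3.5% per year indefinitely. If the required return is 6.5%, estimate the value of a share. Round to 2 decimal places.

$191.67

Gordon growth model: P₀ = D₁/(r − g), with D₁ = 5.75 given directly.
P₀ = 5.7500 / (0.065 − 0.035) = 5.7500 / 0.03 = 191.6667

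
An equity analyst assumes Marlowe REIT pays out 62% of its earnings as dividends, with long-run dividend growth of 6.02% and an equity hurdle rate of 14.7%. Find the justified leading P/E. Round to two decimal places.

7.14

Justified leading P/E = b/(r−g) = 0.62/(0.147−0.0602) = 7.1429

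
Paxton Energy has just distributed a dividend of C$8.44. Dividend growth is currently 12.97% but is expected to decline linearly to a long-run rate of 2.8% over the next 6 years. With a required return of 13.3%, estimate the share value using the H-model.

H-model: P₀ = D₀[(1+g_L) + H(g_S−g_L)]/(r−g_L), with H = 6/2 = 3.
P₀ = 8.44 × [(1+0.028) + 3×(0.1297−0.028)] / (0.133−0.028)
   = 8.44 × 1.3331 / 0.105 = 107.1558

C$107.16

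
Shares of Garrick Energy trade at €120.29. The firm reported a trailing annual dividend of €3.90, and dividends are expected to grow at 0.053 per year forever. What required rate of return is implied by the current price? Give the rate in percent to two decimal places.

8.71%

Rearranging the constant-growth DDM: r = D₁/P₀ + g.
D₁ = 3.90 × (1 + 0.053) = 4.1067.
r = 4.1067 / 120.29 + 0.053 = 0.03414 + 0.053 = 0.08714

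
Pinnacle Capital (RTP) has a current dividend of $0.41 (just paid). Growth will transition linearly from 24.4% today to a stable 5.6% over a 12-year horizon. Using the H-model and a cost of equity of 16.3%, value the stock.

$8.37

H-model: P₀ = D₀[(1+g_L) + H(g_S−g_L)]/(r−g_L), with H = 12/2 = 6.
P₀ = 0.41 × [(1+0.056) + 6×(0.244−0.056)] / (0.163−0.056)
   = 0.41 × 2.1840 / 0.107 = 8.3686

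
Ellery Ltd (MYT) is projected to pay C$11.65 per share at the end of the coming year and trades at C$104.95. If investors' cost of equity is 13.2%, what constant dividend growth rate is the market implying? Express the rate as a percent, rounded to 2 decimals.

From P₀ = D₁/(r − g), the implied growth is g = r − D₁/P₀.
g = 0.132 − 11.65/104.95 = 0.132 − 0.11101 = 0.02099

2.10%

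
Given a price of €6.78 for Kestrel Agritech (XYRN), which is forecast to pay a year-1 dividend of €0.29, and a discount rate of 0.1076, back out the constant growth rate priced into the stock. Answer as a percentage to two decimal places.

6.48%

From P₀ = D₁/(r − g), the implied growth is g = r − D₁/P₀.
g = 0.1076 − 0.29/6.78 = 0.1076 − 0.04277 = 0.06483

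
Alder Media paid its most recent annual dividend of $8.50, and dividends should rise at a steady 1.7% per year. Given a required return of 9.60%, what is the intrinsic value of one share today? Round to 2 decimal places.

Gordon growth model: P₀ = D₁/(r − g). D₁ = 8.50 × (1 + 0.017) = 8.6445.
P₀ = 8.6445 / (0.096 − 0.017) = 8.6445 / 0.079 = 109.4241

$109.42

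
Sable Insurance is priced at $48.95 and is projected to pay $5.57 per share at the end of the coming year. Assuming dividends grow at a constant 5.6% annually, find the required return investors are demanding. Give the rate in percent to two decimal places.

16.98%

Rearranging the constant-growth DDM: r = D₁/P₀ + g.
r = 5.5700 / 48.95 + 0.056 = 0.11379 + 0.056 = 0.16979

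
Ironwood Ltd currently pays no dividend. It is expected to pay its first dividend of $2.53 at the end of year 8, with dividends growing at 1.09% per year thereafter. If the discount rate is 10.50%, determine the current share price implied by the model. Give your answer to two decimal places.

Deferred-dividend DDM. At t=7 the remaining stream is a growing perpetuity with first payment D_8 = 2.53.
V_7 = D_8/(r−g) = 2.53/(0.105−0.0109) = 26.8863
P₀ = V_7/(1+r)^7 = 26.8863/(1+0.105)^7 = 13.3658

$13.37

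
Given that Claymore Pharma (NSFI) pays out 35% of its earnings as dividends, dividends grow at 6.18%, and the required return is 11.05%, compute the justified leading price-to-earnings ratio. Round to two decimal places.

7.19

Justified leading P/E = b/(r−g) = 0.35/(0.1105−0.0618) = 7.1869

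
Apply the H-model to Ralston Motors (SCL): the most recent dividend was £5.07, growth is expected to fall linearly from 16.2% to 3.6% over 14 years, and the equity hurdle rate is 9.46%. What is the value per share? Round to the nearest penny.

H-model: P₀ = D₀[(1+g_L) + H(g_S−g_L)]/(r−g_L), with H = 14/2 = 7.
P₀ = 5.07 × [(1+0.036) + 7×(0.162−0.036)] / (0.0946−0.036)
   = 5.07 × 1.9180 / 0.0586 = 165.9430

£165.94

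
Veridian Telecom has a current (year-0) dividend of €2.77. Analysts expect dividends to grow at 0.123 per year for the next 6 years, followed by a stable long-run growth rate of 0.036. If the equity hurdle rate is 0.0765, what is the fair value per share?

Two-stage DDM. Project D₁…D_6 at 0.123, terminal growth 0.036, discount at r = 0.0765.
D_1 = 3.1107
D_2 = 3.4933
D_3 = 3.9230
D_4 = 4.4055
D_5 = 4.9474
D_6 = 5.5559
Terminal value at t=6: TV = D_7/(r−g) = 5.7560/(0.0765−0.036) = 142.1226
P₀ = 3.1107/(1+0.0765)^1 + 3.4933/(1+0.0765)^2 + 3.9230/(1+0.0765)^3 + 4.4055/(1+0.0765)^4 + 4.9474/(1+0.0765)^5 + 5.5559/(1+0.0765)^6 + 142.1226/(1+0.0765)^6 = 110.6443

€110.64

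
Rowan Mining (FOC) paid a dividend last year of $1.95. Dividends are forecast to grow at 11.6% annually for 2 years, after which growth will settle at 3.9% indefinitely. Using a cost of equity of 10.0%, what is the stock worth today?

$38.17

Two-stage DDM. Project D₁…D_2 at 0.116, terminal growth 0.039, discount at r = 0.1.
D_1 = 2.1762
D_2 = 2.4286
Terminal value at t=2: TV = D_3/(r−g) = 2.5234/(0.1−0.039) = 41.3665
P₀ = 2.1762/(1+0.1)^1 + 2.4286/(1+0.1)^2 + 41.3665/(1+0.1)^2 = 38.1727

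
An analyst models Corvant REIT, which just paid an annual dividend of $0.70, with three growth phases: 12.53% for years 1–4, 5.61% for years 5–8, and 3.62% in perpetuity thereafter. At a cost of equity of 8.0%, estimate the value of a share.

$24.08

Three-stage DDM. Project D₁…D_8; terminal Gordon value at t=8 with g = 0.0362; discount at r = 0.08.
D_1 = 0.7877
D_2 = 0.8864
D_3 = 0.9975
D_4 = 1.1225
D_5 = 1.1854
D_6 = 1.2519
D_7 = 1.3222
D_8 = 1.3963
TV_8 = 1.4469/(0.08−0.0362) = 33.0340
P₀ = Σ Dₜ/(1+r)ᵗ + TV_8/(1+r)^8 = 24.0750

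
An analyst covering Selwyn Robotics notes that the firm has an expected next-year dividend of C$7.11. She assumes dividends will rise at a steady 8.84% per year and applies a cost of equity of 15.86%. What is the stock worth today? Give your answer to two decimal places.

C$101.28

Gordon growth model: P₀ = D₁/(r − g), with D₁ = 7.11 given directly.
P₀ = 7.1100 / (0.1586 − 0.0884) = 7.1100 / 0.0702 = 101.2821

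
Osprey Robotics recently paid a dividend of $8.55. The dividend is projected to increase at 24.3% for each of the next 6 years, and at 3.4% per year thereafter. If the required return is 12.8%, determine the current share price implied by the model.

$241.45

Two-stage DDM. Project D₁…D_6 at 0.243, terminal growth 0.034, discount at r = 0.128.
D_1 = 10.6276
D_2 = 13.2102
D_3 = 16.4202
D_4 = 20.4104
D_5 = 25.3701
D_6 = 31.5350
Terminal value at t=6: TV = D_7/(r−g) = 32.6072/(0.128−0.034) = 346.8850
P₀ = 10.6276/(1+0.128)^1 + 13.2102/(1+0.128)^2 + 16.4202/(1+0.128)^3 + 20.4104/(1+0.128)^4 + 25.3701/(1+0.128)^5 + 31.5350/(1+0.128)^6 + 346.8850/(1+0.128)^6 = 241.4484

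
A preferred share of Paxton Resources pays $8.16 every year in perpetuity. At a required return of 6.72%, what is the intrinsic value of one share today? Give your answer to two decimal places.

$121.43

Zero-growth DDM (perpetuity): P₀ = D/r = 8.16 / 0.0672 = 121.4286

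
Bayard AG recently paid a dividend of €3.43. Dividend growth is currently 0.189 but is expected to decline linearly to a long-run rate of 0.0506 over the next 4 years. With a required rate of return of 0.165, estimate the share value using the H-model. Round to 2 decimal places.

H-model: P₀ = D₀[(1+g_L) + H(g_S−g_L)]/(r−g_L), with H = 4/2 = 2.
P₀ = 3.43 × [(1+0.0506) + 2×(0.189−0.0506)] / (0.165−0.0506)
   = 3.43 × 1.3274 / 0.1144 = 39.7988

€39.80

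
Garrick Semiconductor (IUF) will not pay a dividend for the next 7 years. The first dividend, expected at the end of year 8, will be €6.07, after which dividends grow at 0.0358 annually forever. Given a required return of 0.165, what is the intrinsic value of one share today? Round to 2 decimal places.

Deferred-dividend DDM. At t=7 the remaining stream is a growing perpetuity with first payment D_8 = 6.07.
V_7 = D_8/(r−g) = 6.07/(0.165−0.0358) = 46.9814
P₀ = V_7/(1+r)^7 = 46.9814/(1+0.165)^7 = 16.1304

€16.13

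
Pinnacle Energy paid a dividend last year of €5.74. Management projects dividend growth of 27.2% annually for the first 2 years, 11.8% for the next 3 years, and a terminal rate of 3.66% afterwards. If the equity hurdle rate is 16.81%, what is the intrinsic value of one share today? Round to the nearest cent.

Three-stage DDM. Project D₁…D_5; terminal Gordon value at t=5 with g = 0.0366; discount at r = 0.1681.
D_1 = 7.3013
D_2 = 9.2872
D_3 = 10.3831
D_4 = 11.6083
D_5 = 12.9781
TV_5 = 13.4531/(0.1681−0.0366) = 102.3050
P₀ = Σ Dₜ/(1+r)ᵗ + TV_5/(1+r)^5 = 78.8178

€78.82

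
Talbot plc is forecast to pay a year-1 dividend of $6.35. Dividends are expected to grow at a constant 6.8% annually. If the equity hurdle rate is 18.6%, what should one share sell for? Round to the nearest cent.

Gordon growth model: P₀ = D₁/(r − g), with D₁ = 6.35 given directly.
P₀ = 6.3500 / (0.186 − 0.068) = 6.3500 / 0.118 = 53.8136

$53.81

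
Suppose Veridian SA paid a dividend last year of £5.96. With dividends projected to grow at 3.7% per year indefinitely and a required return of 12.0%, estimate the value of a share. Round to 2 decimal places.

Gordon growth model: P₀ = D₁/(r − g). D₁ = 5.96 × (1 + 0.037) = 6.1805.
P₀ = 6.1805 / (0.12 − 0.037) = 6.1805 / 0.083 = 74.4641

£74.46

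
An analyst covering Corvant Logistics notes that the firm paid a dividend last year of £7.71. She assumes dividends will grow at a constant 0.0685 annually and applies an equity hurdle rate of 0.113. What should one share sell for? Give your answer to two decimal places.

Gordon growth model: P₀ = D₁/(r − g). D₁ = 7.71 × (1 + 0.0685) = 8.2381.
P₀ = 8.2381 / (0.113 − 0.0685) = 8.2381 / 0.0445 = 185.1266

£185.13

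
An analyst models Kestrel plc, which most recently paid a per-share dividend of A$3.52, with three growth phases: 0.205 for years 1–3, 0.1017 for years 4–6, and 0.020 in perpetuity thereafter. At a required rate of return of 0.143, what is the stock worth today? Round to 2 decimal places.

A$53.88

Three-stage DDM. Project D₁…D_6; terminal Gordon value at t=6 with g = 0.02; discount at r = 0.143.
D_1 = 4.2416
D_2 = 5.1111
D_3 = 6.1589
D_4 = 6.7853
D_5 = 7.4753
D_6 = 8.2356
TV_6 = 8.4003/(0.143−0.02) = 68.2950
P₀ = Σ Dₜ/(1+r)ᵗ + TV_6/(1+r)^6 = 53.8756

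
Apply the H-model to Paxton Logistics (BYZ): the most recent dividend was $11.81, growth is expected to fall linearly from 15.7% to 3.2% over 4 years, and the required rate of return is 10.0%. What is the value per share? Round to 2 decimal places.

$222.65

H-model: P₀ = D₀[(1+g_L) + H(g_S−g_L)]/(r−g_L), with H = 4/2 = 2.
P₀ = 11.81 × [(1+0.032) + 2×(0.157−0.032)] / (0.1−0.032)
   = 11.81 × 1.2820 / 0.068 = 222.6532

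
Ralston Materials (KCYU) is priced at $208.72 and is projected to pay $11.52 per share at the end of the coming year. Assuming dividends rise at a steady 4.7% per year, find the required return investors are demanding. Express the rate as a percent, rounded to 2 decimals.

Rearranging the constant-growth DDM: r = D₁/P₀ + g.
r = 11.5200 / 208.72 + 0.047 = 0.05519 + 0.047 = 0.10219

10.22%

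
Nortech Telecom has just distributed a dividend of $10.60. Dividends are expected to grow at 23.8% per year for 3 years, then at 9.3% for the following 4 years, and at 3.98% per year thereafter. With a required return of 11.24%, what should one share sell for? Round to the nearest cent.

$290.52

Three-stage DDM. Project D₁…D_7; terminal Gordon value at t=7 with g = 0.0398; discount at r = 0.1124.
D_1 = 13.1228
D_2 = 16.2460
D_3 = 20.1126
D_4 = 21.9831
D_5 = 24.0275
D_6 = 26.2620
D_7 = 28.7044
TV_7 = 29.8468/(0.1124−0.0398) = 411.1134
P₀ = Σ Dₜ/(1+r)ᵗ + TV_7/(1+r)^7 = 290.5223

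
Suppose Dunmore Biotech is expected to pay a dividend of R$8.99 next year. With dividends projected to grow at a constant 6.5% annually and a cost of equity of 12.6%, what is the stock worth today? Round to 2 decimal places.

Gordon growth model: P₀ = D₁/(r − g), with D₁ = 8.99 given directly.
P₀ = 8.9900 / (0.126 − 0.065) = 8.9900 / 0.061 = 147.3770

R$147.38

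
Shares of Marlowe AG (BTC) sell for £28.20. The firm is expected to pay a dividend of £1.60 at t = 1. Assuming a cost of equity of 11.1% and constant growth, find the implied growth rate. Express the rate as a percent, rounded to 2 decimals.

5.43%

From P₀ = D₁/(r − g), the implied growth is g = r − D₁/P₀.
g = 0.111 − 1.60/28.20 = 0.111 − 0.05674 = 0.05426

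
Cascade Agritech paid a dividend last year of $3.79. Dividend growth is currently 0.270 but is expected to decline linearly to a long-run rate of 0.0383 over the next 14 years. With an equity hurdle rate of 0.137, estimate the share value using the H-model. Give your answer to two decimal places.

H-model: P₀ = D₀[(1+g_L) + H(g_S−g_L)]/(r−g_L), with H = 14/2 = 7.
P₀ = 3.79 × [(1+0.0383) + 7×(0.27−0.0383)] / (0.137−0.0383)
   = 3.79 × 2.6602 / 0.0987 = 102.1495

$102.15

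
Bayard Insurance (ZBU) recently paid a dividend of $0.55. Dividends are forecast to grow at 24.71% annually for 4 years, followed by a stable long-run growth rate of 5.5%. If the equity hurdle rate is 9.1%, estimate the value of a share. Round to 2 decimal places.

Two-stage DDM. Project D₁…D_4 at 0.2471, terminal growth 0.055, discount at r = 0.091.
D_1 = 0.6859
D_2 = 0.8554
D_3 = 1.0668
D_4 = 1.3304
Terminal value at t=4: TV = D_5/(r−g) = 1.4035/(0.091−0.055) = 38.9868
P₀ = 0.6859/(1+0.091)^1 + 0.8554/(1+0.091)^2 + 1.0668/(1+0.091)^3 + 1.3304/(1+0.091)^4 + 38.9868/(1+0.091)^4 = 30.6259

$30.63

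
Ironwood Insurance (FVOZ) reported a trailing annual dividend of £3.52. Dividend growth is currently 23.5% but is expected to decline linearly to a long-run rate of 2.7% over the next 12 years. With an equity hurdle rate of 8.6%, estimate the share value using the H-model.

£135.73

H-model: P₀ = D₀[(1+g_L) + H(g_S−g_L)]/(r−g_L), with H = 12/2 = 6.
P₀ = 3.52 × [(1+0.027) + 6×(0.235−0.027)] / (0.086−0.027)
   = 3.52 × 2.2750 / 0.059 = 135.7288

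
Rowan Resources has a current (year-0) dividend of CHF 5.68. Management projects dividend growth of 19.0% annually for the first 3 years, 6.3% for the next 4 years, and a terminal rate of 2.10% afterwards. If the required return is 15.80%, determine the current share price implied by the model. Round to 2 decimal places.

CHF 70.62

Three-stage DDM. Project D₁…D_7; terminal Gordon value at t=7 with g = 0.021; discount at r = 0.158.
D_1 = 6.7592
D_2 = 8.0434
D_3 = 9.5717
D_4 = 10.1747
D_5 = 10.8157
D_6 = 11.4971
D_7 = 12.2214
TV_7 = 12.4781/(0.158−0.021) = 91.0809
P₀ = Σ Dₜ/(1+r)ᵗ + TV_7/(1+r)^7 = 70.6153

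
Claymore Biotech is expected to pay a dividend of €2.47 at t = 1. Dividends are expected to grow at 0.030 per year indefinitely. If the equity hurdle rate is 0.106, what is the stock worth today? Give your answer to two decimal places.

€32.50

Gordon growth model: P₀ = D₁/(r − g), with D₁ = 2.47 given directly.
P₀ = 2.4700 / (0.106 − 0.03) = 2.4700 / 0.076 = 32.5000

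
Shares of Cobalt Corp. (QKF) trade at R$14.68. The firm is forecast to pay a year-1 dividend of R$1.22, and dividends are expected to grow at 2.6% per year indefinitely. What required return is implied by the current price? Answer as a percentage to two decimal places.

Rearranging the constant-growth DDM: r = D₁/P₀ + g.
r = 1.2200 / 14.68 + 0.026 = 0.08311 + 0.026 = 0.10911

10.91%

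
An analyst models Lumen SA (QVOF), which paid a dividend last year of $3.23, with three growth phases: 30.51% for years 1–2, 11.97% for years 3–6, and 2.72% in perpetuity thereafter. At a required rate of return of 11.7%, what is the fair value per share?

Three-stage DDM. Project D₁…D_6; terminal Gordon value at t=6 with g = 0.0272; discount at r = 0.117.
D_1 = 4.2155
D_2 = 5.5016
D_3 = 6.1602
D_4 = 6.8975
D_5 = 7.7232
D_6 = 8.6476
TV_6 = 8.8828/(0.117−0.0272) = 98.9180
P₀ = Σ Dₜ/(1+r)ᵗ + TV_6/(1+r)^6 = 76.8560

$76.86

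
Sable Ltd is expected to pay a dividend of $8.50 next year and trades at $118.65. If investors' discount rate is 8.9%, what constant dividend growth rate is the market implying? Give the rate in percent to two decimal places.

1.74%

From P₀ = D₁/(r − g), the implied growth is g = r − D₁/P₀.
g = 0.089 − 8.50/118.65 = 0.089 − 0.07164 = 0.01736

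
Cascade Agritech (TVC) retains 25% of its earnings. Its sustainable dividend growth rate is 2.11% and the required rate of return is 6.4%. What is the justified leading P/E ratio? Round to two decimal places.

Payout ratio b = 1 − 0.25 = 0.75.
Justified leading P/E = b/(r−g) = 0.75/(0.064−0.0211) = 17.4825

17.48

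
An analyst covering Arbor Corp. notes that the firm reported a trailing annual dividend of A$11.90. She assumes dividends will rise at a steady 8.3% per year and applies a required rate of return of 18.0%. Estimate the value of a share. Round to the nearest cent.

A$132.86

Gordon growth model: P₀ = D₁/(r − g). D₁ = 11.90 × (1 + 0.083) = 12.8877.
P₀ = 12.8877 / (0.18 − 0.083) = 12.8877 / 0.097 = 132.8629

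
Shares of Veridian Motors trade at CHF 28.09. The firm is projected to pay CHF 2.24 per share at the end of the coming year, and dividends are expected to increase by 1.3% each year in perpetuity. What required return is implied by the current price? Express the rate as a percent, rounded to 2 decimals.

9.27%

Rearranging the constant-growth DDM: r = D₁/P₀ + g.
r = 2.2400 / 28.09 + 0.013 = 0.07974 + 0.013 = 0.09274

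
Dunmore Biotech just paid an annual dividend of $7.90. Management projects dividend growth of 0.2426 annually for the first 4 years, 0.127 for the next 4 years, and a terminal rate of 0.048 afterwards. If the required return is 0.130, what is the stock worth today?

Three-stage DDM. Project D₁…D_8; terminal Gordon value at t=8 with g = 0.048; discount at r = 0.13.
D_1 = 9.8165
D_2 = 12.1980
D_3 = 15.1573
D_4 = 18.8344
D_5 = 21.2264
D_6 = 23.9222
D_7 = 26.9603
D_8 = 30.3842
TV_8 = 31.8427/(0.13−0.048) = 388.3252
P₀ = Σ Dₜ/(1+r)ᵗ + TV_8/(1+r)^8 = 232.2688

$232.27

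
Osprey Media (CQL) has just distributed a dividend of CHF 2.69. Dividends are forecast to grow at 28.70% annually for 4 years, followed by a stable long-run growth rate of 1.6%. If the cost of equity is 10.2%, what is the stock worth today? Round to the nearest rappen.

Two-stage DDM. Project D₁…D_4 at 0.287, terminal growth 0.016, discount at r = 0.102.
D_1 = 3.4620
D_2 = 4.4556
D_3 = 5.7344
D_4 = 7.3802
Terminal value at t=4: TV = D_5/(r−g) = 7.4983/(0.102−0.016) = 87.1890
P₀ = 3.4620/(1+0.102)^1 + 4.4556/(1+0.102)^2 + 5.7344/(1+0.102)^3 + 7.3802/(1+0.102)^4 + 87.1890/(1+0.102)^4 = 75.2199

CHF 75.22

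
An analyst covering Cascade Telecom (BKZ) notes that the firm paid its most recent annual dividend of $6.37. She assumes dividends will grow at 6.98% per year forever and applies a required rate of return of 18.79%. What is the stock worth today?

Gordon growth model: P₀ = D₁/(r − g). D₁ = 6.37 × (1 + 0.0698) = 6.8146.
P₀ = 6.8146 / (0.1879 − 0.0698) = 6.8146 / 0.1181 = 57.7022

$57.70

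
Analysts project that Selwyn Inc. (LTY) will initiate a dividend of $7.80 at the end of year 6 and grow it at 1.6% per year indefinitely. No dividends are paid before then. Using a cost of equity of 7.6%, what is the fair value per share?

$90.13

Deferred-dividend DDM. At t=5 the remaining stream is a growing perpetuity with first payment D_6 = 7.80.
V_5 = D_6/(r−g) = 7.80/(0.076−0.016) = 130.0000
P₀ = V_5/(1+r)^5 = 130.0000/(1+0.076)^5 = 90.1326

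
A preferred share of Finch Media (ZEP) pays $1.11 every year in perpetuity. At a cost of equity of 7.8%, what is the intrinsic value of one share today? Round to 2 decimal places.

Zero-growth DDM (perpetuity): P₀ = D/r = 1.11 / 0.078 = 14.2308

$14.23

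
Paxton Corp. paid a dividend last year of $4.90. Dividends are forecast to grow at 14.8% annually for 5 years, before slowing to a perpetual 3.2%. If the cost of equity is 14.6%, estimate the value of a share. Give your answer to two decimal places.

$69.37

Two-stage DDM. Project D₁…D_5 at 0.148, terminal growth 0.032, discount at r = 0.146.
D_1 = 5.6252
D_2 = 6.4577
D_3 = 7.4135
D_4 = 8.5107
D_5 = 9.7702
Terminal value at t=5: TV = D_6/(r−g) = 10.0829/(0.146−0.032) = 88.4464
P₀ = 5.6252/(1+0.146)^1 + 6.4577/(1+0.146)^2 + 7.4135/(1+0.146)^3 + 8.5107/(1+0.146)^4 + 9.7702/(1+0.146)^5 + 88.4464/(1+0.146)^5 = 69.3749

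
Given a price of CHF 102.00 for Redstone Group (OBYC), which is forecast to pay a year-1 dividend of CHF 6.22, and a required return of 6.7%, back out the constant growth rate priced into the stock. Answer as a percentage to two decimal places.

0.60%

From P₀ = D₁/(r − g), the implied growth is g = r − D₁/P₀.
g = 0.067 − 6.22/102.00 = 0.067 − 0.06098 = 0.00602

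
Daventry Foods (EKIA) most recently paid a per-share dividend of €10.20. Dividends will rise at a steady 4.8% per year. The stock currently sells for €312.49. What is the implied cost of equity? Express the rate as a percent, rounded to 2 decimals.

8.22%

Rearranging the constant-growth DDM: r = D₁/P₀ + g.
D₁ = 10.20 × (1 + 0.048) = 10.6896.
r = 10.6896 / 312.49 + 0.048 = 0.03421 + 0.048 = 0.08221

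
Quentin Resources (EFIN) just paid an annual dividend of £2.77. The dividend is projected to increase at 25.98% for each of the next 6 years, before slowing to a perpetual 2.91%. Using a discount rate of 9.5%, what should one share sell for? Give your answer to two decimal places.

£128.25

Two-stage DDM. Project D₁…D_6 at 0.2598, terminal growth 0.0291, discount at r = 0.095.
D_1 = 3.4896
D_2 = 4.3963
D_3 = 5.5384
D_4 = 6.9773
D_5 = 8.7900
D_6 = 11.0736
Terminal value at t=6: TV = D_7/(r−g) = 11.3959/(0.095−0.0291) = 172.9265
P₀ = 3.4896/(1+0.095)^1 + 4.3963/(1+0.095)^2 + 5.5384/(1+0.095)^3 + 6.9773/(1+0.095)^4 + 8.7900/(1+0.095)^5 + 11.0736/(1+0.095)^6 + 172.9265/(1+0.095)^6 = 128.2501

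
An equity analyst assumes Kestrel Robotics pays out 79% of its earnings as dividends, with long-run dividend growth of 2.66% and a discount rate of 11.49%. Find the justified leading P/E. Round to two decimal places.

Justified leading P/E = b/(r−g) = 0.79/(0.1149−0.0266) = 8.9468

8.95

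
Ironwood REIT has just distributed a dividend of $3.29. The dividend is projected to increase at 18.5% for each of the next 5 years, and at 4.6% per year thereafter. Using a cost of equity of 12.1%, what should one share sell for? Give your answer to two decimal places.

Two-stage DDM. Project D₁…D_5 at 0.185, terminal growth 0.046, discount at r = 0.121.
D_1 = 3.8987
D_2 = 4.6199
D_3 = 5.4746
D_4 = 6.4874
D_5 = 7.6875
Terminal value at t=5: TV = D_6/(r−g) = 8.0412/(0.121−0.046) = 107.2156
P₀ = 3.8987/(1+0.121)^1 + 4.6199/(1+0.121)^2 + 5.4746/(1+0.121)^3 + 6.4874/(1+0.121)^4 + 7.6875/(1+0.121)^5 + 107.2156/(1+0.121)^5 = 80.0575

$80.06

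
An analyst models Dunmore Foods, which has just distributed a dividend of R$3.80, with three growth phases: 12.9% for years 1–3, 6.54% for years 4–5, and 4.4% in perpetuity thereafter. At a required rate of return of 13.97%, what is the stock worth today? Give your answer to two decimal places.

Three-stage DDM. Project D₁…D_5; terminal Gordon value at t=5 with g = 0.044; discount at r = 0.1397.
D_1 = 4.2902
D_2 = 4.8436
D_3 = 5.4685
D_4 = 5.8261
D_5 = 6.2071
TV_5 = 6.4802/(0.1397−0.044) = 67.7141
P₀ = Σ Dₜ/(1+r)ᵗ + TV_5/(1+r)^5 = 53.0834

R$53.08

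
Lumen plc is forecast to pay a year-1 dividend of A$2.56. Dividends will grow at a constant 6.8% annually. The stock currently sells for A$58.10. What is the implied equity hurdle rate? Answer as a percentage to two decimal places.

11.21%

Rearranging the constant-growth DDM: r = D₁/P₀ + g.
r = 2.5600 / 58.10 + 0.068 = 0.04406 + 0.068 = 0.11206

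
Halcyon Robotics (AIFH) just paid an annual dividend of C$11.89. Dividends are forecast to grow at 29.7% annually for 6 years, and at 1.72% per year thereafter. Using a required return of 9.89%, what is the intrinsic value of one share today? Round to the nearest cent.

Two-stage DDM. Project D₁…D_6 at 0.297, terminal growth 0.0172, discount at r = 0.0989.
D_1 = 15.4213
D_2 = 20.0015
D_3 = 25.9419
D_4 = 33.6466
D_5 = 43.6397
D_6 = 56.6007
Terminal value at t=6: TV = D_7/(r−g) = 57.5742/(0.0989−0.0172) = 704.7028
P₀ = 15.4213/(1+0.0989)^1 + 20.0015/(1+0.0989)^2 + 25.9419/(1+0.0989)^3 + 33.6466/(1+0.0989)^4 + 43.6397/(1+0.0989)^5 + 56.6007/(1+0.0989)^6 + 704.7028/(1+0.0989)^6 = 532.7752

C$532.78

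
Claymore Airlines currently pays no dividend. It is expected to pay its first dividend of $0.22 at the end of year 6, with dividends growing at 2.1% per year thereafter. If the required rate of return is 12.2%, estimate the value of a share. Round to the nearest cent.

$1.23

Deferred-dividend DDM. At t=5 the remaining stream is a growing perpetuity with first payment D_6 = 0.22.
V_5 = D_6/(r−g) = 0.22/(0.122−0.021) = 2.1782
P₀ = V_5/(1+r)^5 = 2.1782/(1+0.122)^5 = 1.2250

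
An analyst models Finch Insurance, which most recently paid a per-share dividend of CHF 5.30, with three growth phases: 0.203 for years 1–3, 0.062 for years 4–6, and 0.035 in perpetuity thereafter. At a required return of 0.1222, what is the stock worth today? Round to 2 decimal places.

Three-stage DDM. Project D₁…D_6; terminal Gordon value at t=6 with g = 0.035; discount at r = 0.1222.
D_1 = 6.3759
D_2 = 7.6702
D_3 = 9.2273
D_4 = 9.7993
D_5 = 10.4069
D_6 = 11.0521
TV_6 = 11.4390/(0.1222−0.035) = 131.1808
P₀ = Σ Dₜ/(1+r)ᵗ + TV_6/(1+r)^6 = 101.5442

CHF 101.54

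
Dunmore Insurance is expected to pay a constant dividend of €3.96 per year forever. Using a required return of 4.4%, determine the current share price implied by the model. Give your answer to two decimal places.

Zero-growth DDM (perpetuity): P₀ = D/r = 3.96 / 0.044 = 90.0000

€90.00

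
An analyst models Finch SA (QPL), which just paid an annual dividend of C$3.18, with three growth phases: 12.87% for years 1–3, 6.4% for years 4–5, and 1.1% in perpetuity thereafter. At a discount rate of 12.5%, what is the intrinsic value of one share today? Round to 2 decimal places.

C$40.99

Three-stage DDM. Project D₁…D_5; terminal Gordon value at t=5 with g = 0.011; discount at r = 0.125.
D_1 = 3.5893
D_2 = 4.0512
D_3 = 4.5726
D_4 = 4.8652
D_5 = 5.1766
TV_5 = 5.2336/(0.125−0.011) = 45.9084
P₀ = Σ Dₜ/(1+r)ᵗ + TV_5/(1+r)^5 = 40.9888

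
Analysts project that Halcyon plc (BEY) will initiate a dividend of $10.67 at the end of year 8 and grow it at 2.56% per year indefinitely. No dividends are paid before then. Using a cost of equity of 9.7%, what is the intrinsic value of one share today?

$78.17

Deferred-dividend DDM. At t=7 the remaining stream is a growing perpetuity with first payment D_8 = 10.67.
V_7 = D_8/(r−g) = 10.67/(0.097−0.0256) = 149.4398
P₀ = V_7/(1+r)^7 = 149.4398/(1+0.097)^7 = 78.1663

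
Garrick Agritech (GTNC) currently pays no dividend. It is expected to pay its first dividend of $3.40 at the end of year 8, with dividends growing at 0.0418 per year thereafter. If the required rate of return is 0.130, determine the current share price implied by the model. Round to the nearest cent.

$16.39

Deferred-dividend DDM. At t=7 the remaining stream is a growing perpetuity with first payment D_8 = 3.40.
V_7 = D_8/(r−g) = 3.40/(0.13−0.0418) = 38.5488
P₀ = V_7/(1+r)^7 = 38.5488/(1+0.13)^7 = 16.3856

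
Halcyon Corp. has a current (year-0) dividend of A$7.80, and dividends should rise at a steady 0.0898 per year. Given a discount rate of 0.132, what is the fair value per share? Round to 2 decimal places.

Gordon growth model: P₀ = D₁/(r − g). D₁ = 7.80 × (1 + 0.0898) = 8.5004.
P₀ = 8.5004 / (0.132 − 0.0898) = 8.5004 / 0.0422 = 201.4322

A$201.43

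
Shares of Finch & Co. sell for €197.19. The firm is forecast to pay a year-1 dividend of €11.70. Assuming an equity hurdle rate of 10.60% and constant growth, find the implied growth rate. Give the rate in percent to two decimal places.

4.67%

From P₀ = D₁/(r − g), the implied growth is g = r − D₁/P₀.
g = 0.106 − 11.70/197.19 = 0.106 − 0.05933 = 0.04667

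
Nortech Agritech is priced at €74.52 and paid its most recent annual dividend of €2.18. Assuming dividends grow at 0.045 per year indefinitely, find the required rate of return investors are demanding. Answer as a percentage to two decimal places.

7.56%

Rearranging the constant-growth DDM: r = D₁/P₀ + g.
D₁ = 2.18 × (1 + 0.045) = 2.2781.
r = 2.2781 / 74.52 + 0.045 = 0.03057 + 0.045 = 0.07557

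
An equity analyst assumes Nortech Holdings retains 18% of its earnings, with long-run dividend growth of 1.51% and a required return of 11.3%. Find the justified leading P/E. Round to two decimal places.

Payout ratio b = 1 − 0.18 = 0.82.
Justified leading P/E = b/(r−g) = 0.82/(0.113−0.0151) = 8.3759

8.38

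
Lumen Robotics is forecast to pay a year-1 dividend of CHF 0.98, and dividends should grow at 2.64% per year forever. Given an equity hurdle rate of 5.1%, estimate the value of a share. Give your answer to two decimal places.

Gordon growth model: P₀ = D₁/(r − g), with D₁ = 0.98 given directly.
P₀ = 0.9800 / (0.051 − 0.0264) = 0.9800 / 0.0246 = 39.8374

CHF 39.84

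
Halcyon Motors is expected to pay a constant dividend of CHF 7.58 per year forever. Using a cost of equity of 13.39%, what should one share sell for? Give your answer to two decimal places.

Zero-growth DDM (perpetuity): P₀ = D/r = 7.58 / 0.1339 = 56.6094

CHF 56.61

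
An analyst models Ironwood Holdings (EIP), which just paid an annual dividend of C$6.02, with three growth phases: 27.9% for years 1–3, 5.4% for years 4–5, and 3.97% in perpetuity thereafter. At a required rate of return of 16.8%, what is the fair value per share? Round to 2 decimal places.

Three-stage DDM. Project D₁…D_5; terminal Gordon value at t=5 with g = 0.0397; discount at r = 0.168.
D_1 = 7.6996
D_2 = 9.8478
D_3 = 12.5953
D_4 = 13.2754
D_5 = 13.9923
TV_5 = 14.5478/(0.168−0.0397) = 113.3890
P₀ = Σ Dₜ/(1+r)ᵗ + TV_5/(1+r)^5 = 87.4475

C$87.45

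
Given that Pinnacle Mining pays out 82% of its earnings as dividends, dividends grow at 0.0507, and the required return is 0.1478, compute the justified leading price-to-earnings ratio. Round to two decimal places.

8.44

Justified leading P/E = b/(r−g) = 0.82/(0.1478−0.0507) = 8.4449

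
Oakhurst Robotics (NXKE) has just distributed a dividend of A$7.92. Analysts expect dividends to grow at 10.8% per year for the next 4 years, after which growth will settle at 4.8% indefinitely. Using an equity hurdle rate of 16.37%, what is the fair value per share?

Two-stage DDM. Project D₁…D_4 at 0.108, terminal growth 0.048, discount at r = 0.1637.
D_1 = 8.7754
D_2 = 9.7231
D_3 = 10.7732
D_4 = 11.9367
Terminal value at t=4: TV = D_5/(r−g) = 12.5097/(0.1637−0.048) = 108.1215
P₀ = 8.7754/(1+0.1637)^1 + 9.7231/(1+0.1637)^2 + 10.7732/(1+0.1637)^3 + 11.9367/(1+0.1637)^4 + 108.1215/(1+0.1637)^4 = 87.0250

A$87.02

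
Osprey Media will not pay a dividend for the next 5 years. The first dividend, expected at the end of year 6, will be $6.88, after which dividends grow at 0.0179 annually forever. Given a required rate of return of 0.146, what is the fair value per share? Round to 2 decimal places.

$27.17

Deferred-dividend DDM. At t=5 the remaining stream is a growing perpetuity with first payment D_6 = 6.88.
V_5 = D_6/(r−g) = 6.88/(0.146−0.0179) = 53.7080
P₀ = V_5/(1+r)^5 = 53.7080/(1+0.146)^5 = 27.1717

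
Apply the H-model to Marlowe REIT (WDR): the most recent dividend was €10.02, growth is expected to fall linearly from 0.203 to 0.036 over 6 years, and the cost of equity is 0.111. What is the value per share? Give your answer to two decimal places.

€205.34

H-model: P₀ = D₀[(1+g_L) + H(g_S−g_L)]/(r−g_L), with H = 6/2 = 3.
P₀ = 10.02 × [(1+0.036) + 3×(0.203−0.036)] / (0.111−0.036)
   = 10.02 × 1.5370 / 0.075 = 205.3432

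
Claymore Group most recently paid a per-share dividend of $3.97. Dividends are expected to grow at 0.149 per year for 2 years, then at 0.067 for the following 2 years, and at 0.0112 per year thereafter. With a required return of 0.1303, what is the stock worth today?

$46.71

Three-stage DDM. Project D₁…D_4; terminal Gordon value at t=4 with g = 0.0112; discount at r = 0.1303.
D_1 = 4.5615
D_2 = 5.2412
D_3 = 5.5924
D_4 = 5.9670
TV_4 = 6.0339/(0.1303−0.0112) = 50.6623
P₀ = Σ Dₜ/(1+r)ᵗ + TV_4/(1+r)^4 = 46.7058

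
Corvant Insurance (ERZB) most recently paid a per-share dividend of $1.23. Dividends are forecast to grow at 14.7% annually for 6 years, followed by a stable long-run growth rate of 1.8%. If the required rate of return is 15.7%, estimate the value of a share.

Two-stage DDM. Project D₁…D_6 at 0.147, terminal growth 0.018, discount at r = 0.157.
D_1 = 1.4108
D_2 = 1.6182
D_3 = 1.8561
D_4 = 2.1289
D_5 = 2.4419
D_6 = 2.8008
Terminal value at t=6: TV = D_7/(r−g) = 2.8512/(0.157−0.018) = 20.5125
P₀ = 1.4108/(1+0.157)^1 + 1.6182/(1+0.157)^2 + 1.8561/(1+0.157)^3 + 2.1289/(1+0.157)^4 + 2.4419/(1+0.157)^5 + 2.8008/(1+0.157)^6 + 20.5125/(1+0.157)^6 = 15.7110

$15.71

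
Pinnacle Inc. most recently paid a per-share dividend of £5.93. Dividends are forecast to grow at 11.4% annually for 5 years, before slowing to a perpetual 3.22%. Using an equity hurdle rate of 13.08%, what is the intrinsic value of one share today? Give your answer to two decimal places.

£85.96

Two-stage DDM. Project D₁…D_5 at 0.114, terminal growth 0.0322, discount at r = 0.1308.
D_1 = 6.6060
D_2 = 7.3591
D_3 = 8.1980
D_4 = 9.1326
D_5 = 10.1737
Terminal value at t=5: TV = D_6/(r−g) = 10.5013/(0.1308−0.0322) = 106.5044
P₀ = 6.6060/(1+0.1308)^1 + 7.3591/(1+0.1308)^2 + 8.1980/(1+0.1308)^3 + 9.1326/(1+0.1308)^4 + 10.1737/(1+0.1308)^5 + 106.5044/(1+0.1308)^5 = 85.9565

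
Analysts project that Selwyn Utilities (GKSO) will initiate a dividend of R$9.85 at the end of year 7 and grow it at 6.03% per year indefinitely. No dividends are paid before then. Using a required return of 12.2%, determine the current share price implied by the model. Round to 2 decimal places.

Deferred-dividend DDM. At t=6 the remaining stream is a growing perpetuity with first payment D_7 = 9.85.
V_6 = D_7/(r−g) = 9.85/(0.122−0.0603) = 159.6434
P₀ = V_6/(1+r)^6 = 159.6434/(1+0.122)^6 = 80.0191

R$80.02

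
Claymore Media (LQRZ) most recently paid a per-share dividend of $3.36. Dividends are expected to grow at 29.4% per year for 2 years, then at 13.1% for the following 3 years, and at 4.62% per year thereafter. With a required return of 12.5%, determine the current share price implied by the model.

$81.76

Three-stage DDM. Project D₁…D_5; terminal Gordon value at t=5 with g = 0.0462; discount at r = 0.125.
D_1 = 4.3478
D_2 = 5.6261
D_3 = 6.3631
D_4 = 7.1967
D_5 = 8.1395
TV_5 = 8.5155/(0.125−0.0462) = 108.0648
P₀ = Σ Dₜ/(1+r)ᵗ + TV_5/(1+r)^5 = 81.7570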